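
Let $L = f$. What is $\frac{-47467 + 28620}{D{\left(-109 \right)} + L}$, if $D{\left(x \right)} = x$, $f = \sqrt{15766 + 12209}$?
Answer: $- \frac{2054323}{16094} - \frac{94235 \sqrt{1119}}{16094} \approx -323.51$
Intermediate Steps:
$f = 5 \sqrt{1119}$ ($f = \sqrt{27975} = 5 \sqrt{1119} \approx 167.26$)
$L = 5 \sqrt{1119} \approx 167.26$
$\frac{-47467 + 28620}{D{\left(-109 \right)} + L} = \frac{-47467 + 28620}{-109 + 5 \sqrt{1119}} = - \frac{18847}{-109 + 5 \sqrt{1119}}$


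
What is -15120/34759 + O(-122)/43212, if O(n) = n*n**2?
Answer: -15942606518/375501477 ≈ -42.457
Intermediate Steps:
O(n) = n**3
-15120/34759 + O(-122)/43212 = -15120/34759 + (-122)**3/43212 = -15120*1/34759 - 1815848*1/43212 = -15120/34759 - 453962/10803 = -15942606518/375501477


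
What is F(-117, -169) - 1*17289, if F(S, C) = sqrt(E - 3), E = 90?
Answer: -17289 + sqrt(87) ≈ -17280.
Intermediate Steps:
F(S, C) = sqrt(87) (F(S, C) = sqrt(90 - 3) = sqrt(87))
F(-117, -169) - 1*17289 = sqrt(87) - 1*17289 = sqrt(87) - 17289 = -17289 + sqrt(87)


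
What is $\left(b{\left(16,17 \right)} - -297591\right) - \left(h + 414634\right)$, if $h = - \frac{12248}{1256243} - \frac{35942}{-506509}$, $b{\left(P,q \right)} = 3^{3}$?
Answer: $- \frac{74457130847713666}{636298385687} \approx -1.1702 \cdot 10^{5}$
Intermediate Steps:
$b{\left(P,q \right)} = 27$
$h = \frac{38948163674}{636298385687}$ ($h = \left(-12248\right) \frac{1}{1256243} - - \frac{35942}{506509} = - \frac{12248}{1256243} + \frac{35942}{506509} = \frac{38948163674}{636298385687} \approx 0.061211$)
$\left(b{\left(16,17 \right)} - -297591\right) - \left(h + 414634\right) = \left(27 - -297591\right) - \left(\frac{38948163674}{636298385687} + 414634\right) = \left(27 + 297591\right) - \frac{263830983799107232}{636298385687} = 297618 - \frac{263830983799107232}{636298385687} = - \frac{74457130847713666}{636298385687}$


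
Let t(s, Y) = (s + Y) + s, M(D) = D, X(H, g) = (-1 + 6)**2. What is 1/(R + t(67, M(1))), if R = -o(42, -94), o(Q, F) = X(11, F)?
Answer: 1/110 ≈ 0.0090909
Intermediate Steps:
X(H, g) = 25 (X(H, g) = 5**2 = 25)
o(Q, F) = 25
t(s, Y) = Y + 2*s (t(s, Y) = (Y + s) + s = Y + 2*s)
R = -25 (R = -1*25 = -25)
1/(R + t(67, M(1))) = 1/(-25 + (1 + 2*67)) = 1/(-25 + (1 + 134)) = 1/(-25 + 135) = 1/110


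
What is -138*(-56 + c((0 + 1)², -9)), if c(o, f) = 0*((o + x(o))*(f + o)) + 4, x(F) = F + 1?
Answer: 7176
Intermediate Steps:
x(F) = 1 + F
c(o, f) = 4 (c(o, f) = 0*((o + (1 + o))*(f + o)) + 4 = 0*((1 + 2*o)*(f + o)) + 4 = 0 + 4 = 4)
-138*(-56 + c((0 + 1)², -9)) = -138*(-56 + 4) = -138*(-52) = 7176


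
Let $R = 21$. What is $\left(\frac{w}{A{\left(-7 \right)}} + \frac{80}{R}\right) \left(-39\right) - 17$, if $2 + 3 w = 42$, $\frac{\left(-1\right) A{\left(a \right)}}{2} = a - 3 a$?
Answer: $-147$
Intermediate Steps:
$A{\left(a \right)} = 4 a$ ($A{\left(a \right)} = - 2 \left(a - 3 a\right) = - 2 \left(- 2 a\right) = 4 a$)
$w = \frac{40}{3}$ ($w = - \frac{2}{3} + \frac{1}{3} \cdot 42 = - \frac{2}{3} + 14 = \frac{40}{3} \approx 13.333$)
$\left(\frac{w}{A{\left(-7 \right)}} + \frac{80}{R}\right) \left(-39\right) - 17 = \left(\frac{40}{3 \cdot 4 \left(-7\right)} + \frac{80}{21}\right) \left(-39\right) - 17 = \left(\frac{40}{3 \left(-28\right)} + 80 \cdot \frac{1}{21}\right) \left(-39\right) - 17 = \left(\frac{40}{3} \left(- \frac{1}{28}\right) + \frac{80}{21}\right) \left(-39\right) - 17 = \left(- \frac{10}{21} + \frac{80}{21}\right) \left(-39\right) - 17 = \frac{10}{3} \left(-39\right) - 17 = -130 - 17 = -147$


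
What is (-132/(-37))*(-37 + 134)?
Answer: 12804/37 ≈ 346.05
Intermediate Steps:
(-132/(-37))*(-37 + 134) = -132*(-1/37)*97 = (132/37)*97 = 12804/37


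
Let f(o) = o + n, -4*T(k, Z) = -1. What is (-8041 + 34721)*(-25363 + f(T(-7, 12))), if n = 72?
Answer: -674757210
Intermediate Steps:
T(k, Z) = ¼ (T(k, Z) = -¼*(-1) = ¼)
f(o) = 72 + o (f(o) = o + 72 = 72 + o)
(-8041 + 34721)*(-25363 + f(T(-7, 12))) = (-8041 + 34721)*(-25363 + (72 + ¼)) = 26680*(-25363 + 289/4) = 26680*(-101163/4) = -674757210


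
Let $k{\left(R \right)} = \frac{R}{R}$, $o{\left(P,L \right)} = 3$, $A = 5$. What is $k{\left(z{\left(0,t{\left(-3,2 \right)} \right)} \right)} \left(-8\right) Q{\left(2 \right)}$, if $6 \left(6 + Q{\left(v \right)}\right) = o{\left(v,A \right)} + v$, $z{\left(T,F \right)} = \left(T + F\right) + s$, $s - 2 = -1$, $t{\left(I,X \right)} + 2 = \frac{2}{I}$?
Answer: $\frac{124}{3} \approx 41.333$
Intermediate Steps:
$t{\left(I,X \right)} = -2 + \frac{2}{I}$
$s = 1$ ($s = 2 - 1 = 1$)
$z{\left(T,F \right)} = 1 + F + T$ ($z{\left(T,F \right)} = \left(T + F\right) + 1 = \left(F + T\right) + 1 = 1 + F + T$)
$k{\left(R \right)} = 1$
$Q{\left(v \right)} = - \frac{11}{2} + \frac{v}{6}$ ($Q{\left(v \right)} = -6 + \frac{3 + v}{6} = -6 + \left(\frac{1}{2} + \frac{v}{6}\right) = - \frac{11}{2} + \frac{v}{6}$)
$k{\left(z{\left(0,t{\left(-3,2 \right)} \right)} \right)} \left(-8\right) Q{\left(2 \right)} = 1 \left(-8\right) \left(- \frac{11}{2} + \frac{1}{6} \cdot 2\right) = - 8 \left(- \frac{11}{2} + \frac{1}{3}\right) = \left(-8\right) \left(- \frac{31}{6}\right) = \frac{124}{3}$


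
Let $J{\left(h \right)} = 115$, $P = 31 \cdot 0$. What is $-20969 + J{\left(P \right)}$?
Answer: $-20854$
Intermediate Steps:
$P = 0$
$-20969 + J{\left(P \right)} = -20969 + 115 = -20854$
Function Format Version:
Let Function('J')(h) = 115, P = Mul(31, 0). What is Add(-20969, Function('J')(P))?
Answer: -20854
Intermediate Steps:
P = 0
Add(-20969, Function('J')(P)) = Add(-20969, 115) = -20854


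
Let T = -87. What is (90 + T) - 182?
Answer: -179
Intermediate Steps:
(90 + T) - 182 = (90 - 87) - 182 = 3 - 182 = -179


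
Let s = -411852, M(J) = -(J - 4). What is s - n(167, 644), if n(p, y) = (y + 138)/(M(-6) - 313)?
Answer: -124790374/303 ≈ -4.1185e+5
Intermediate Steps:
M(J) = 4 - J (M(J) = -(-4 + J) = 4 - J)
n(p, y) = -46/101 - y/303 (n(p, y) = (y + 138)/((4 - 1*(-6)) - 313) = (138 + y)/((4 + 6) - 313) = (138 + y)/(10 - 313) = (138 + y)/(-303) = (138 + y)*(-1/303) = -46/101 - y/303)
s - n(167, 644) = -411852 - (-46/101 - 1/303*644) = -411852 - (-46/101 - 644/303) = -411852 - 1*(-782/303) = -411852 + 782/303 = -124790374/303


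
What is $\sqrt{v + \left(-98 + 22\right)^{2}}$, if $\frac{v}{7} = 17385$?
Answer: $\sqrt{127471} \approx 357.03$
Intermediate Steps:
$v = 121695$ ($v = 7 \cdot 17385 = 121695$)
$\sqrt{v + \left(-98 + 22\right)^{2}} = \sqrt{121695 + \left(-98 + 22\right)^{2}} = \sqrt{121695 + \left(-76\right)^{2}} = \sqrt{121695 + 5776} = \sqrt{127471}$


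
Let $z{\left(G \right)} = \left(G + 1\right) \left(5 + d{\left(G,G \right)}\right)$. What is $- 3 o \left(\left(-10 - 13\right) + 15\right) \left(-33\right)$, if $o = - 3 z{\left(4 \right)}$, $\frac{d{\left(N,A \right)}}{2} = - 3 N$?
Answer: $-225720$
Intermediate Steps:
$d{\left(N,A \right)} = - 6 N$ ($d{\left(N,A \right)} = 2 \left(- 3 N\right) = - 6 N$)
$z{\left(G \right)} = \left(1 + G\right) \left(5 - 6 G\right)$ ($z{\left(G \right)} = \left(G + 1\right) \left(5 - 6 G\right) = \left(1 + G\right) \left(5 - 6 G\right)$)
$o = 285$ ($o = - 3 \left(5 - 4 - 6 \cdot 4^{2}\right) = - 3 \left(5 - 4 - 96\right) = \left(-3\right) \left(-95\right) = 285$)
$- 3 o \left(\left(-10 - 13\right) + 15\right) \left(-33\right) = \left(-3\right) 285 \left(\left(-10 - 13\right) + 15\right) \left(-33\right) = - 855 \left(-23 + 15\right) \left(-33\right) = \left(-855\right) \left(-8\right) \left(-33\right) = 6840 \left(-33\right) = -225720$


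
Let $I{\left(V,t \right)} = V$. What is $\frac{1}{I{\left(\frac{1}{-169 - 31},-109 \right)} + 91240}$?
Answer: $\frac{200}{18247999} \approx 1.096 \cdot 10^{-5}$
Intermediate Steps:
$\frac{1}{I{\left(\frac{1}{-169 - 31},-109 \right)} + 91240} = \frac{1}{\frac{1}{-169 - 31} + 91240} = \frac{1}{\frac{1}{-200} + 91240} = \frac{1}{- \frac{1}{200} + 91240} = \frac{1}{\frac{18247999}{200}} = \frac{200}{18247999}$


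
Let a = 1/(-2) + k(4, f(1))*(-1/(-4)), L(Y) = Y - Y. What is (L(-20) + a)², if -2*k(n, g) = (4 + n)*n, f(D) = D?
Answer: 81/4 ≈ 20.250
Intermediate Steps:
L(Y) = 0
k(n, g) = -n*(4 + n)/2 (k(n, g) = -(4 + n)*n/2 = -n*(4 + n)/2)
a = -9/2 (a = 1/(-2) + (-½*4*(4 + 4))*(-1/(-4)) = -½ + (-½*4*8)*(-1*(-¼)) = -½ - 16*¼ = -½ - 4 = -9/2 ≈ -4.5000)
(L(-20) + a)² = (0 - 9/2)² = (-9/2)² = 81/4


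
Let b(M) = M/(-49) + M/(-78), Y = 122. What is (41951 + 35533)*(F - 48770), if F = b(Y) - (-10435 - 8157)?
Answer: -1489704930340/637 ≈ -2.3386e+9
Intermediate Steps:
b(M) = -127*M/3822 (b(M) = M*(-1/49) + M*(-1/78) = -M/49 - M/78 = -127*M/3822)
F = 35521565/1911 (F = -127/3822*122 - (-10435 - 8157) = -7747/1911 - 1*(-18592) = -7747/1911 + 18592 = 35521565/1911 ≈ 18588.)
(41951 + 35533)*(F - 48770) = (41951 + 35533)*(35521565/1911 - 48770) = 77484*(-57677905/1911) = -1489704930340/637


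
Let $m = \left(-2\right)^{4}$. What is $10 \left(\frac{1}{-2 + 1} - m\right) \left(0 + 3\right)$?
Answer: $-510$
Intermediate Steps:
$m = 16$
$10 \left(\frac{1}{-2 + 1} - m\right) \left(0 + 3\right) = 10 \left(\frac{1}{-2 + 1} - 16\right) \left(0 + 3\right) = 10 \left(\frac{1}{-1} - 16\right) 3 = 10 \left(-1 - 16\right) 3 = 10 \left(-17\right) 3 = \left(-170\right) 3 = -510$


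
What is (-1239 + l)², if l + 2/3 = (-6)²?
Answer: 13039321/9 ≈ 1.4488e+6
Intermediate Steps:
l = 106/3 (l = -⅔ + (-6)² = -⅔ + 36 = 106/3 ≈ 35.333)
(-1239 + l)² = (-1239 + 106/3)² = (-3611/3)² = 13039321/9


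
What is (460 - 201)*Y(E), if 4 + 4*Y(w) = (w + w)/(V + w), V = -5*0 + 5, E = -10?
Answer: 0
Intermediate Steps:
V = 5 (V = 0 + 5 = 5)
Y(w) = -1 + w/(2*(5 + w)) (Y(w) = -1 + ((w + w)/(5 + w))/4 = -1 + ((2*w)/(5 + w))/4 = -1 + (2*w/(5 + w))/4 = -1 + w/(2*(5 + w)))
(460 - 201)*Y(E) = (460 - 201)*((-10 - 1*(-10))/(2*(5 - 10))) = 259*((½)*(-10 + 10)/(-5)) = 259*((½)*(-⅕)*0) = 259*0 = 0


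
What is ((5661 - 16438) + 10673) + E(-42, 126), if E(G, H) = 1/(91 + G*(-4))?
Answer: -26935/259 ≈ -104.00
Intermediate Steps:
E(G, H) = 1/(91 - 4*G)
((5661 - 16438) + 10673) + E(-42, 126) = ((5661 - 16438) + 10673) - 1/(-91 + 4*(-42)) = (-10777 + 10673) - 1/(-91 - 168) = -104 - 1/(-259) = -104 - 1*(-1/259) = -104 + 1/259 = -26935/259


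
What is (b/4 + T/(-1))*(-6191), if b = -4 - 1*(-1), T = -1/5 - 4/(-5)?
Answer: 167157/20 ≈ 8357.8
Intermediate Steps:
T = ⅗ (T = -1*⅕ - 4*(-⅕) = -⅕ + ⅘ = ⅗ ≈ 0.60000)
b = -3 (b = -4 + 1 = -3)
(b/4 + T/(-1))*(-6191) = (-3/4 + (⅗)/(-1))*(-6191) = (-3*¼ + (⅗)*(-1))*(-6191) = (-¾ - ⅗)*(-6191) = -27/20*(-6191) = 167157/20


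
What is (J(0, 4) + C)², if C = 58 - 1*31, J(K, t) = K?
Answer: 729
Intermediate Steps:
C = 27 (C = 58 - 31 = 27)
(J(0, 4) + C)² = (0 + 27)² = 27² = 729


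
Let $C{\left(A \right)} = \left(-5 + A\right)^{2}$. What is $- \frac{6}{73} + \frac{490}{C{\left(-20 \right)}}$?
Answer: $\frac{6404}{9125} \approx 0.70181$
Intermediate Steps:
$- \frac{6}{73} + \frac{490}{C{\left(-20 \right)}} = - \frac{6}{73} + \frac{490}{\left(-5 - 20\right)^{2}} = \left(-6\right) \frac{1}{73} + \frac{490}{\left(-25\right)^{2}} = - \frac{6}{73} + \frac{490}{625} = - \frac{6}{73} + 490 \cdot \frac{1}{625} = - \frac{6}{73} + \frac{98}{125} = \frac{6404}{9125}$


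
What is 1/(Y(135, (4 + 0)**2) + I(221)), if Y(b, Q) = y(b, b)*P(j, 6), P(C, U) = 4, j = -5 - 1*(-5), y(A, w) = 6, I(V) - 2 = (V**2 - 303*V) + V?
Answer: -1/17875 ≈ -5.5944e-5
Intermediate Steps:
I(V) = 2 + V**2 - 302*V (I(V) = 2 + ((V**2 - 303*V) + V) = 2 + (V**2 - 302*V) = 2 + V**2 - 302*V)
j = 0 (j = -5 + 5 = 0)
Y(b, Q) = 24 (Y(b, Q) = 6*4 = 24)
1/(Y(135, (4 + 0)**2) + I(221)) = 1/(24 + (2 + 221**2 - 302*221)) = 1/(24 + (2 + 48841 - 66742)) = 1/(24 - 17899) = 1/(-17875) = -1/17875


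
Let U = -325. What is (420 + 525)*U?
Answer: -307125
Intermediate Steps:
(420 + 525)*U = (420 + 525)*(-325) = 945*(-325) = -307125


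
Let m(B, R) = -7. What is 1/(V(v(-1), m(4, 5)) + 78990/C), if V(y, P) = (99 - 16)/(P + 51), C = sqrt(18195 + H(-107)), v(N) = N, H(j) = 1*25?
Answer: -3326972/603969589801 + 15292464*sqrt(4555)/603969589801 ≈ 0.0017034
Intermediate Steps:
H(j) = 25
C = 2*sqrt(4555) (C = sqrt(18195 + 25) = sqrt(18220) = 2*sqrt(4555) ≈ 134.98)
V(y, P) = 83/(51 + P)
1/(V(v(-1), m(4, 5)) + 78990/C) = 1/(83/(51 - 7) + 78990/((2*sqrt(4555)))) = 1/(83/44 + 78990*(sqrt(4555)/9110)) = 1/(83*(1/44) + 7899*sqrt(4555)/911) = 1/(83/44 + 7899*sqrt(4555)/911)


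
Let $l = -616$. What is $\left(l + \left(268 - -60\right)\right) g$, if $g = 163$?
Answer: $-46944$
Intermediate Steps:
$\left(l + \left(268 - -60\right)\right) g = \left(-616 + \left(268 - -60\right)\right) 163 = \left(-616 + \left(268 + 60\right)\right) 163 = \left(-616 + 328\right) 163 = \left(-288\right) 163 = -46944$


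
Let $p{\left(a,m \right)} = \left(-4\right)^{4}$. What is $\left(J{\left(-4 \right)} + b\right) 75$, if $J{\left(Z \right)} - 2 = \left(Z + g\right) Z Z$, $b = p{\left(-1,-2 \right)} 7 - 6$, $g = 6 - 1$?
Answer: $135300$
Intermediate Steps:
$p{\left(a,m \right)} = 256$
$g = 5$ ($g = 6 - 1 = 5$)
$b = 1786$ ($b = 256 \cdot 7 - 6 = 1792 - 6 = 1786$)
$J{\left(Z \right)} = 2 + Z^{2} \left(5 + Z\right)$ ($J{\left(Z \right)} = 2 + \left(Z + 5\right) Z Z = 2 + \left(5 + Z\right) Z Z = 2 + Z \left(5 + Z\right) Z = 2 + Z^{2} \left(5 + Z\right)$)
$\left(J{\left(-4 \right)} + b\right) 75 = \left(\left(2 + \left(-4\right)^{3} + 5 \left(-4\right)^{2}\right) + 1786\right) 75 = \left(\left(2 - 64 + 5 \cdot 16\right) + 1786\right) 75 = \left(\left(2 - 64 + 80\right) + 1786\right) 75 = \left(18 + 1786\right) 75 = 1804 \cdot 75 = 135300$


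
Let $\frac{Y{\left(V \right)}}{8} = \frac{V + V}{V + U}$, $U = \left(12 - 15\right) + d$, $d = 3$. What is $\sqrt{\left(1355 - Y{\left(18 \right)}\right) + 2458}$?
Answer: $\sqrt{3797} \approx 61.62$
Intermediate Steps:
$U = 0$ ($U = \left(12 - 15\right) + 3 = -3 + 3 = 0$)
$Y{\left(V \right)} = 16$ ($Y{\left(V \right)} = 8 \frac{V + V}{V + 0} = 8 \frac{2 V}{V} = 8 \cdot 2 = 16$)
$\sqrt{\left(1355 - Y{\left(18 \right)}\right) + 2458} = \sqrt{\left(1355 - 16\right) + 2458} = \sqrt{1339 + 2458} = \sqrt{3797}$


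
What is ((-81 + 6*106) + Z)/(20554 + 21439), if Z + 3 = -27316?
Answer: -26764/41993 ≈ -0.63734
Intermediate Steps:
Z = -27319 (Z = -3 - 27316 = -27319)
((-81 + 6*106) + Z)/(20554 + 21439) = ((-81 + 6*106) - 27319)/(20554 + 21439) = ((-81 + 636) - 27319)/41993 = (555 - 27319)*(1/41993) = -26764*1/41993 = -26764/41993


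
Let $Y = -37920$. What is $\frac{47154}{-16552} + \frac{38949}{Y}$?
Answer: $- \frac{101365147}{26152160} \approx -3.876$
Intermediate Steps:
$\frac{47154}{-16552} + \frac{38949}{Y} = \frac{47154}{-16552} + \frac{38949}{-37920} = 47154 \left(- \frac{1}{16552}\right) + 38949 \left(- \frac{1}{37920}\right) = - \frac{23577}{8276} - \frac{12983}{12640} = - \frac{101365147}{26152160}$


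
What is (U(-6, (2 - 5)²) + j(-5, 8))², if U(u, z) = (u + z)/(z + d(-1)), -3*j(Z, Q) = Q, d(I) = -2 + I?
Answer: 169/36 ≈ 4.6944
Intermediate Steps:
j(Z, Q) = -Q/3
U(u, z) = (u + z)/(-3 + z) (U(u, z) = (u + z)/(z + (-2 - 1)) = (u + z)/(z - 3) = (u + z)/(-3 + z))
(U(-6, (2 - 5)²) + j(-5, 8))² = ((-6 + (2 - 5)²)/(-3 + (2 - 5)²) - ⅓*8)² = ((-6 + (-3)²)/(-3 + (-3)²) - 8/3)² = ((-6 + 9)/(-3 + 9) - 8/3)² = (3/6 - 8/3)² = ((⅙)*3 - 8/3)² = (½ - 8/3)² = (-13/6)² = 169/36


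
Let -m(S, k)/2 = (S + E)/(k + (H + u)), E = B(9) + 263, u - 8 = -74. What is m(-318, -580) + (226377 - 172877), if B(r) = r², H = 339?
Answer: 16424552/307 ≈ 53500.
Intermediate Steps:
u = -66 (u = 8 - 74 = -66)
E = 344 (E = 9² + 263 = 81 + 263 = 344)
m(S, k) = -2*(344 + S)/(273 + k) (m(S, k) = -2*(S + 344)/(k + (339 - 66)) = -2*(344 + S)/(k + 273) = -2*(344 + S)/(273 + k))
m(-318, -580) + (226377 - 172877) = 2*(-344 - 1*(-318))/(273 - 580) + (226377 - 172877) = 2*(-344 + 318)/(-307) + 53500 = 2*(-1/307)*(-26) + 53500 = 52/307 + 53500 = 16424552/307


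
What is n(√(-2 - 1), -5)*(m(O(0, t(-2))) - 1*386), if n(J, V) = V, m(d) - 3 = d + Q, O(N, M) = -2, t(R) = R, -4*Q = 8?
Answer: 1935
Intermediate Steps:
Q = -2 (Q = -¼*8 = -2)
m(d) = 1 + d (m(d) = 3 + (d - 2) = 3 + (-2 + d) = 1 + d)
n(√(-2 - 1), -5)*(m(O(0, t(-2))) - 1*386) = -5*((1 - 2) - 1*386) = -5*(-1 - 386) = -5*(-387) = 1935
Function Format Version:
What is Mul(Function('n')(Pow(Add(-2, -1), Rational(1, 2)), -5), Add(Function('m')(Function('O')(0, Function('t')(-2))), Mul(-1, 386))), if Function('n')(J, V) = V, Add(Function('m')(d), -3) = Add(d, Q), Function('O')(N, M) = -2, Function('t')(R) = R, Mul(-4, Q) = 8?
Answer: 1935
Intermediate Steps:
Q = -2 (Q = Mul(Rational(-1, 4), 8) = -2)
Function('m')(d) = Add(1, d) (Function('m')(d) = Add(3, Add(d, -2)) = Add(3, Add(-2, d)) = Add(1, d))
Mul(Function('n')(Pow(Add(-2, -1), Rational(1, 2)), -5), Add(Function('m')(Function('O')(0, Function('t')(-2))), Mul(-1, 386))) = Mul(-5, Add(Add(1, -2), Mul(-1, 386))) = Mul(-5, Add(-1, -386)) = Mul(-5, -387) = 1935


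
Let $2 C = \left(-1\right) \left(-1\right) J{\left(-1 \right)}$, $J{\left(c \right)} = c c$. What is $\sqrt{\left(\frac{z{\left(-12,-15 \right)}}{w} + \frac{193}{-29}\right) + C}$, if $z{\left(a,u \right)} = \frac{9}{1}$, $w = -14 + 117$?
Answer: $\frac{i \sqrt{216551526}}{5974} \approx 2.4633 i$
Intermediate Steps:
$w = 103$
$z{\left(a,u \right)} = 9$ ($z{\left(a,u \right)} = 9 \cdot 1 = 9$)
$J{\left(c \right)} = c^{2}$
$C = \frac{1}{2}$ ($C = \frac{\left(-1\right) \left(-1\right) \left(-1\right)^{2}}{2} = \frac{1 \cdot 1}{2} = \frac{1}{2} \cdot 1 = \frac{1}{2} \approx 0.5$)
$\sqrt{\left(\frac{z{\left(-12,-15 \right)}}{w} + \frac{193}{-29}\right) + C} = \sqrt{\left(\frac{9}{103} + \frac{193}{-29}\right) + \frac{1}{2}} = \sqrt{\left(9 \cdot \frac{1}{103} + 193 \left(- \frac{1}{29}\right)\right) + \frac{1}{2}} = \sqrt{\left(\frac{9}{103} - \frac{193}{29}\right) + \frac{1}{2}} = \sqrt{- \frac{19618}{2987} + \frac{1}{2}} = \sqrt{- \frac{36249}{5974}} = \frac{i \sqrt{216551526}}{5974}$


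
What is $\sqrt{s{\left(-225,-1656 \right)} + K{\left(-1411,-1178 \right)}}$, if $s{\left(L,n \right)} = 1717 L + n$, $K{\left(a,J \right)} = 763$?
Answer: $i \sqrt{387218} \approx 622.27 i$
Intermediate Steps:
$s{\left(L,n \right)} = n + 1717 L$
$\sqrt{s{\left(-225,-1656 \right)} + K{\left(-1411,-1178 \right)}} = \sqrt{\left(-1656 + 1717 \left(-225\right)\right) + 763} = \sqrt{\left(-1656 - 386325\right) + 763} = \sqrt{-387981 + 763} = \sqrt{-387218} = i \sqrt{387218}$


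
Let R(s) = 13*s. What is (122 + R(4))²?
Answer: 30276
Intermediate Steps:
(122 + R(4))² = (122 + 13*4)² = (122 + 52)² = 174² = 30276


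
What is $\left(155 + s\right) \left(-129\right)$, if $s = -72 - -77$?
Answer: $-20640$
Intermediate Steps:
$s = 5$ ($s = -72 + 77 = 5$)
$\left(155 + s\right) \left(-129\right) = \left(155 + 5\right) \left(-129\right) = 160 \left(-129\right) = -20640$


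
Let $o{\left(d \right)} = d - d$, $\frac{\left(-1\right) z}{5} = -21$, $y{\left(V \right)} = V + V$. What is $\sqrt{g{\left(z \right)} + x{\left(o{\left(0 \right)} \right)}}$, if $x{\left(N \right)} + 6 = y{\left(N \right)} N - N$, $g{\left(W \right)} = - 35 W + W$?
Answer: $2 i \sqrt{894} \approx 59.8 i$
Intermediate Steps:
$y{\left(V \right)} = 2 V$
$z = 105$ ($z = \left(-5\right) \left(-21\right) = 105$)
$g{\left(W \right)} = - 34 W$
$o{\left(d \right)} = 0$
$x{\left(N \right)} = -6 - N + 2 N^{2}$ ($x{\left(N \right)} = -6 + \left(2 N N - N\right) = -6 + \left(2 N^{2} - N\right) = -6 + \left(- N + 2 N^{2}\right) = -6 - N + 2 N^{2}$)
$\sqrt{g{\left(z \right)} + x{\left(o{\left(0 \right)} \right)}} = \sqrt{\left(-34\right) 105 - \left(6 - 2 \cdot 0^{2}\right)} = \sqrt{-3570 + \left(-6 + 0 + 2 \cdot 0\right)} = \sqrt{-3570 + \left(-6 + 0 + 0\right)} = \sqrt{-3570 - 6} = \sqrt{-3576} = 2 i \sqrt{894}$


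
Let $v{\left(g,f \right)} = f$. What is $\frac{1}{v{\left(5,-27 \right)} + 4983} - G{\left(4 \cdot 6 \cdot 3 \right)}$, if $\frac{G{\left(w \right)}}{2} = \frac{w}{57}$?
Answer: $- \frac{237869}{94164} \approx -2.5261$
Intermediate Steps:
$G{\left(w \right)} = \frac{2 w}{57}$ ($G{\left(w \right)} = 2 \frac{w}{57} = \frac{2 w}{57}$)
$\frac{1}{v{\left(5,-27 \right)} + 4983} - G{\left(4 \cdot 6 \cdot 3 \right)} = \frac{1}{-27 + 4983} - \frac{2 \cdot 4 \cdot 6 \cdot 3}{57} = \frac{1}{4956} - \frac{2 \cdot 24 \cdot 3}{57} = \frac{1}{4956} - \frac{2}{57} \cdot 72 = \frac{1}{4956} - \frac{48}{19} = - \frac{237869}{94164}$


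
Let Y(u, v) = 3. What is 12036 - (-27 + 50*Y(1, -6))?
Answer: 11913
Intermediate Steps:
12036 - (-27 + 50*Y(1, -6)) = 12036 - (-27 + 50*3) = 12036 - (-27 + 150) = 12036 - 1*123 = 12036 - 123 = 11913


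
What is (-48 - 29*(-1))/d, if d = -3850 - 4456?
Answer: 19/8306 ≈ 0.0022875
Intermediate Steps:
d = -8306
(-48 - 29*(-1))/d = (-48 - 29*(-1))/(-8306) = (-48 + 29)*(-1/8306) = -19*(-1/8306) = 19/8306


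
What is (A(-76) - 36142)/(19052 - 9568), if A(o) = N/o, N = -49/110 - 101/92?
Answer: -731513669/191956160 ≈ -3.8108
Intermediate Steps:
N = -7809/5060 (N = -49*1/110 - 101*1/92 = -49/110 - 101/92 = -7809/5060 ≈ -1.5433)
A(o) = -7809/(5060*o)
(A(-76) - 36142)/(19052 - 9568) = (-7809/5060/(-76) - 36142)/(19052 - 9568) = (-7809/5060*(-1/76) - 36142)/9484 = (411/20240 - 36142)*(1/9484) = -731513669/20240*1/9484 = -731513669/191956160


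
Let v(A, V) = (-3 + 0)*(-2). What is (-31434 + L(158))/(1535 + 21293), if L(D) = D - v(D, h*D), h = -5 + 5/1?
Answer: -15641/11414 ≈ -1.3703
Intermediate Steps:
h = 0 (h = -5 + 5*1 = -5 + 5 = 0)
v(A, V) = 6 (v(A, V) = -3*(-2) = 6)
L(D) = -6 + D (L(D) = D - 1*6 = D - 6 = -6 + D)
(-31434 + L(158))/(1535 + 21293) = (-31434 + (-6 + 158))/(1535 + 21293) = (-31434 + 152)/22828 = -31282*1/22828 = -15641/11414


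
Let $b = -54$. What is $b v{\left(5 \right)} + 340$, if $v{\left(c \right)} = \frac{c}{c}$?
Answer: $286$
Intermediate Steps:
$v{\left(c \right)} = 1$
$b v{\left(5 \right)} + 340 = \left(-54\right) 1 + 340 = -54 + 340 = 286$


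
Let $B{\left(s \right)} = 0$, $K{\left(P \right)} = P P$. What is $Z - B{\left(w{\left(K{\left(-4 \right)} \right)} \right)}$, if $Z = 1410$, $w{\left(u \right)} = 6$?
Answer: $1410$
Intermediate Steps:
$K{\left(P \right)} = P^{2}$
$Z - B{\left(w{\left(K{\left(-4 \right)} \right)} \right)} = 1410 - 0 = 1410 + 0 = 1410$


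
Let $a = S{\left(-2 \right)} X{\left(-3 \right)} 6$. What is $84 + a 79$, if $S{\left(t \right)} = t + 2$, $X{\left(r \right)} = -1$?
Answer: $84$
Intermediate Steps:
$S{\left(t \right)} = 2 + t$
$a = 0$ ($a = \left(2 - 2\right) \left(-1\right) 6 = 0 \left(-1\right) 6 = 0 \cdot 6 = 0$)
$84 + a 79 = 84 + 0 \cdot 79 = 84 + 0 = 84$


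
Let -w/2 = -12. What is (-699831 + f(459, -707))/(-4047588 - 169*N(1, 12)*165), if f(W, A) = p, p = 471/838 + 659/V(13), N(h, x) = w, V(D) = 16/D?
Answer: 4688073683/31621614912 ≈ 0.14826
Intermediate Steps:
w = 24 (w = -2*(-12) = 24)
N(h, x) = 24
p = 3593341/6704 (p = 471/838 + 659/((16/13)) = 471*(1/838) + 659/((16*(1/13))) = 471/838 + 659/(16/13) = 471/838 + 659*(13/16) = 471/838 + 8567/16 = 3593341/6704 ≈ 536.00)
f(W, A) = 3593341/6704
(-699831 + f(459, -707))/(-4047588 - 169*N(1, 12)*165) = (-699831 + 3593341/6704)/(-4047588 - 169*24*165) = -4688073683/(6704*(-4047588 - 4056*165)) = -4688073683/(6704*(-4047588 - 669240)) = -4688073683/6704/(-4716828) = -4688073683/6704*(-1/4716828) = 4688073683/31621614912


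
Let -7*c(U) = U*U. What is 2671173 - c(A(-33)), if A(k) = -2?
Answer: 18698215/7 ≈ 2.6712e+6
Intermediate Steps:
c(U) = -U²/7 (c(U) = -U*U/7 = -U²/7)
2671173 - c(A(-33)) = 2671173 - (-1)*(-2)²/7 = 2671173 - (-1)*4/7 = 2671173 - 1*(-4/7) = 2671173 + 4/7 = 18698215/7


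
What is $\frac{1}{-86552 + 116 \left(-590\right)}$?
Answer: $- \frac{1}{154992} \approx -6.4519 \cdot 10^{-6}$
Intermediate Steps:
$\frac{1}{-86552 + 116 \left(-590\right)} = \frac{1}{-86552 - 68440} = \frac{1}{-154992} = - \frac{1}{154992}$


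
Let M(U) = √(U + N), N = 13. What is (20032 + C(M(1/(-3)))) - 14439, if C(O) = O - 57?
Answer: 5536 + √114/3 ≈ 5539.6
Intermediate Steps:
M(U) = √(13 + U) (M(U) = √(U + 13) = √(13 + U))
C(O) = -57 + O
(20032 + C(M(1/(-3)))) - 14439 = (20032 + (-57 + √(13 + 1/(-3)))) - 14439 = (20032 + (-57 + √(13 - ⅓))) - 14439 = (20032 + (-57 + √(38/3))) - 14439 = (20032 + (-57 + √114/3)) - 14439 = (19975 + √114/3) - 14439 = 5536 + √114/3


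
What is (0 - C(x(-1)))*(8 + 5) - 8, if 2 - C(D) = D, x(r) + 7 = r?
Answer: -138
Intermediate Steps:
x(r) = -7 + r
C(D) = 2 - D
(0 - C(x(-1)))*(8 + 5) - 8 = (0 - (2 - (-7 - 1)))*(8 + 5) - 8 = (0 - (2 - 1*(-8)))*13 - 8 = (0 - (2 + 8))*13 - 8 = (0 - 1*10)*13 - 8 = (0 - 10)*13 - 8 = -10*13 - 8 = -130 - 8 = -138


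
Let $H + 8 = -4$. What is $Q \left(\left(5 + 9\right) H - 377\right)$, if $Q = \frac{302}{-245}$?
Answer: $\frac{32918}{49} \approx 671.8$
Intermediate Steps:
$H = -12$ ($H = -8 - 4 = -12$)
$Q = - \frac{302}{245}$ ($Q = 302 \left(- \frac{1}{245}\right) = - \frac{302}{245} \approx -1.2327$)
$Q \left(\left(5 + 9\right) H - 377\right) = - \frac{302 \left(\left(5 + 9\right) \left(-12\right) - 377\right)}{245} = - \frac{302 \left(14 \left(-12\right) - 377\right)}{245} = - \frac{302 \left(-168 - 377\right)}{245} = \left(- \frac{302}{245}\right) \left(-545\right) = \frac{32918}{49}$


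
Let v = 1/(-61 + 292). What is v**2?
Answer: 1/53361 ≈ 1.8740e-5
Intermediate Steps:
v = 1/231 ≈ 0.0043290
v**2 = (1/231)**2 = 1/53361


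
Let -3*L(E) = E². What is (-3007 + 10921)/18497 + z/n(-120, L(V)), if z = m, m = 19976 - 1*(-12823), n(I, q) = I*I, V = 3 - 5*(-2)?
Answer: 240214901/88785600 ≈ 2.7056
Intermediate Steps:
V = 13 (V = 3 + 10 = 13)
L(E) = -E²/3
n(I, q) = I²
m = 32799 (m = 19976 + 12823 = 32799)
z = 32799
(-3007 + 10921)/18497 + z/n(-120, L(V)) = (-3007 + 10921)/18497 + 32799/((-120)²) = 7914*(1/18497) + 32799/14400 = 7914/18497 + 32799*(1/14400) = 7914/18497 + 10933/4800 = 240214901/88785600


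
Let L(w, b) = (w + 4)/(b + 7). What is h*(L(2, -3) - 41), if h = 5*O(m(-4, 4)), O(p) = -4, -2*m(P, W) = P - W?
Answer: 790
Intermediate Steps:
m(P, W) = W/2 - P/2 (m(P, W) = -(P - W)/2 = W/2 - P/2)
h = -20 (h = 5*(-4) = -20)
L(w, b) = (4 + w)/(7 + b)
h*(L(2, -3) - 41) = -20*((4 + 2)/(7 - 3) - 41) = -20*(6/4 - 41) = -20*((¼)*6 - 41) = -20*(3/2 - 41) = -20*(-79/2) = 790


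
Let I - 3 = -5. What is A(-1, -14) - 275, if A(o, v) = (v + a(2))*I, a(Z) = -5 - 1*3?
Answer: -231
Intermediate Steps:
I = -2 (I = 3 - 5 = -2)
a(Z) = -8 (a(Z) = -5 - 3 = -8)
A(o, v) = 16 - 2*v (A(o, v) = (v - 8)*(-2) = (-8 + v)*(-2) = 16 - 2*v)
A(-1, -14) - 275 = (16 - 2*(-14)) - 275 = (16 + 28) - 275 = 44 - 275 = -231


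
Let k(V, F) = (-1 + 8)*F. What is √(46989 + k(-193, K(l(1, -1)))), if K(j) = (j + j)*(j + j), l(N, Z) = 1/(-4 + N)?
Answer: √422929/3 ≈ 216.78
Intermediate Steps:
K(j) = 4*j² (K(j) = (2*j)*(2*j) = 4*j²)
k(V, F) = 7*F
√(46989 + k(-193, K(l(1, -1)))) = √(46989 + 7*(4*(1/(-4 + 1))²)) = √(46989 + 7*(4*(1/(-3))²)) = √(46989 + 7*(4*(-⅓)²)) = √(46989 + 7*(4*(⅑))) = √(46989 + 7*(4/9)) = √(46989 + 28/9) = √(422929/9) = √422929/3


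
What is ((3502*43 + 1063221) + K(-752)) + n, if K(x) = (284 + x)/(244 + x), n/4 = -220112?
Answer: 42336710/127 ≈ 3.3336e+5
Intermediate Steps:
n = -880448 (n = 4*(-220112) = -880448)
K(x) = (284 + x)/(244 + x)
((3502*43 + 1063221) + K(-752)) + n = ((3502*43 + 1063221) + (284 - 752)/(244 - 752)) - 880448 = ((150586 + 1063221) - 468/(-508)) - 880448 = (1213807 - 1/508*(-468)) - 880448 = (1213807 + 117/127) - 880448 = 154153606/127 - 880448 = 42336710/127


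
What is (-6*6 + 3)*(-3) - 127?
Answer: -28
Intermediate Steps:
(-6*6 + 3)*(-3) - 127 = (-36 + 3)*(-3) - 127 = -33*(-3) - 127 = 99 - 127 = -28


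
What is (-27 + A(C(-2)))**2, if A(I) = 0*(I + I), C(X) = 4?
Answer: 729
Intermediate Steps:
A(I) = 0 (A(I) = 0*(2*I) = 0)
(-27 + A(C(-2)))**2 = (-27 + 0)**2 = (-27)**2 = 729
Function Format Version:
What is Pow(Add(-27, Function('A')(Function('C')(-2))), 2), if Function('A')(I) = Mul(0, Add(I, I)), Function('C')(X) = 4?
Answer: 729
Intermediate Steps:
Function('A')(I) = 0 (Function('A')(I) = Mul(0, Mul(2, I)) = 0)
Pow(Add(-27, Function('A')(Function('C')(-2))), 2) = Pow(Add(-27, 0), 2) = Pow(-27, 2) = 729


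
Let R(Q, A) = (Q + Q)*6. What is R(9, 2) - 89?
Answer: 19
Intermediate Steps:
R(Q, A) = 12*Q (R(Q, A) = (2*Q)*6 = 12*Q)
R(9, 2) - 89 = 12*9 - 89 = 108 - 89 = 19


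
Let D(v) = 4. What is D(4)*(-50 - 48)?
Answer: -392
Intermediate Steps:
D(4)*(-50 - 48) = 4*(-50 - 48) = 4*(-98) = -392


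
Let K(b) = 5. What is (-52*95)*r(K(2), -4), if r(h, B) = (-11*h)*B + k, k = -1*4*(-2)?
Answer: -1126320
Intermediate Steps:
k = 8 (k = -4*(-2) = 8)
r(h, B) = 8 - 11*B*h (r(h, B) = (-11*h)*B + 8 = -11*B*h + 8 = 8 - 11*B*h)
(-52*95)*r(K(2), -4) = (-52*95)*(8 - 11*(-4)*5) = -4940*(8 + 220) = -4940*228 = -1126320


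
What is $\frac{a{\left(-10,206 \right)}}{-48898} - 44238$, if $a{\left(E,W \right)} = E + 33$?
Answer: $- \frac{94049989}{2126} \approx -44238.0$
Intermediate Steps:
$a{\left(E,W \right)} = 33 + E$
$\frac{a{\left(-10,206 \right)}}{-48898} - 44238 = \frac{33 - 10}{-48898} - 44238 = 23 \left(- \frac{1}{48898}\right) - 44238 = - \frac{1}{2126} - 44238 = - \frac{94049989}{2126}$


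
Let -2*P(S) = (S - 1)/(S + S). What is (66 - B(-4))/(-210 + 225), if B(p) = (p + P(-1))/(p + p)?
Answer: 349/80 ≈ 4.3625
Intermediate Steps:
P(S) = -(-1 + S)/(4*S) (P(S) = -(S - 1)/(2*(S + S)) = -(-1 + S)/(2*(2*S)) = -(-1 + S)*1/(2*S)/2 = -(-1 + S)/(4*S))
B(p) = (-½ + p)/(2*p) (B(p) = (p + (¼)*(1 - 1*(-1))/(-1))/(p + p) = (p + (¼)*(-1)*(1 + 1))/((2*p)) = (p + (¼)*(-1)*2)*(1/(2*p)) = (p - ½)*(1/(2*p)) = (-½ + p)*(1/(2*p)) = (-½ + p)/(2*p))
(66 - B(-4))/(-210 + 225) = (66 - (-1 + 2*(-4))/(4*(-4)))/(-210 + 225) = (66 - (-1)*(-1 - 8)/(4*4))/15 = (66 - (-1)*(-9)/(4*4))*(1/15) = (66 - 1*9/16)*(1/15) = (66 - 9/16)*(1/15) = (1047/16)*(1/15) = 349/80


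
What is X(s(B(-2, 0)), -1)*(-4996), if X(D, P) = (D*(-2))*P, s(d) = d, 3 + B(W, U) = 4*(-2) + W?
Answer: 129896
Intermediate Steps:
B(W, U) = -11 + W (B(W, U) = -3 + (4*(-2) + W) = -3 + (-8 + W) = -11 + W)
X(D, P) = -2*D*P (X(D, P) = (-2*D)*P = -2*D*P)
X(s(B(-2, 0)), -1)*(-4996) = -2*(-11 - 2)*(-1)*(-4996) = -2*(-13)*(-1)*(-4996) = -26*(-4996) = 129896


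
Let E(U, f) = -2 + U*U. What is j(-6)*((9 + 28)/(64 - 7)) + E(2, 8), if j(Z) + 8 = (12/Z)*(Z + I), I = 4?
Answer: -34/57 ≈ -0.59649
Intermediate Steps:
E(U, f) = -2 + U**2
j(Z) = -8 + 12*(4 + Z)/Z (j(Z) = -8 + (12/Z)*(Z + 4) = -8 + (12/Z)*(4 + Z) = -8 + 12*(4 + Z)/Z)
j(-6)*((9 + 28)/(64 - 7)) + E(2, 8) = (4 + 48/(-6))*((9 + 28)/(64 - 7)) + (-2 + 2**2) = (4 + 48*(-1/6))*(37/57) + (-2 + 4) = (4 - 8)*(37*(1/57)) + 2 = -4*37/57 + 2 = -148/57 + 2 = -34/57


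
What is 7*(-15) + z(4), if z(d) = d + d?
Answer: -97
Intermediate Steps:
z(d) = 2*d
7*(-15) + z(4) = 7*(-15) + 2*4 = -105 + 8 = -97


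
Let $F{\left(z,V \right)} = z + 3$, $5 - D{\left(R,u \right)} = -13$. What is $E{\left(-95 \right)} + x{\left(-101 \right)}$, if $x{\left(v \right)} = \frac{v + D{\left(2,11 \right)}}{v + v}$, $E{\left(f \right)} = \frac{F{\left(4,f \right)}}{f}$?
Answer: $\frac{6471}{19190} \approx 0.33721$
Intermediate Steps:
$D{\left(R,u \right)} = 18$ ($D{\left(R,u \right)} = 5 - -13 = 5 + 13 = 18$)
$F{\left(z,V \right)} = 3 + z$
$E{\left(f \right)} = \frac{7}{f}$ ($E{\left(f \right)} = \frac{3 + 4}{f} = \frac{7}{f}$)
$x{\left(v \right)} = \frac{18 + v}{2 v}$ ($x{\left(v \right)} = \frac{v + 18}{v + v} = \frac{18 + v}{2 v}$)
$E{\left(-95 \right)} + x{\left(-101 \right)} = \frac{7}{-95} + \frac{18 - 101}{2 \left(-101\right)} = 7 \left(- \frac{1}{95}\right) + \frac{1}{2} \left(- \frac{1}{101}\right) \left(-83\right) = - \frac{7}{95} + \frac{83}{202} = \frac{6471}{19190}$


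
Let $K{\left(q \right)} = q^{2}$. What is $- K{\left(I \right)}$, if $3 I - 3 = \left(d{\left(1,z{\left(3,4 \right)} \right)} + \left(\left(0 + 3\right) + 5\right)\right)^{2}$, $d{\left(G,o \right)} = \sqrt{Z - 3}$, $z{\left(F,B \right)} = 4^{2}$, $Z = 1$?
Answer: $- \frac{3713}{9} - \frac{2080 i \sqrt{2}}{9} \approx -412.56 - 326.84 i$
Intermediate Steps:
$z{\left(F,B \right)} = 16$
$d{\left(G,o \right)} = i \sqrt{2}$ ($d{\left(G,o \right)} = \sqrt{1 - 3} = \sqrt{-2} = i \sqrt{2}$)
$I = 1 + \frac{\left(8 + i \sqrt{2}\right)^{2}}{3}$ ($I = 1 + \frac{\left(i \sqrt{2} + \left(\left(0 + 3\right) + 5\right)\right)^{2}}{3} = 1 + \frac{\left(i \sqrt{2} + \left(3 + 5\right)\right)^{2}}{3} = 1 + \frac{\left(i \sqrt{2} + 8\right)^{2}}{3} = 1 + \frac{\left(8 + i \sqrt{2}\right)^{2}}{3} \approx 21.667 + 7.5425 i$)
$- K{\left(I \right)} = - \left(\frac{65}{3} + \frac{16 i \sqrt{2}}{3}\right)^{2}$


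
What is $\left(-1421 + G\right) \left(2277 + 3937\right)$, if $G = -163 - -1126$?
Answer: $-2846012$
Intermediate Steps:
$G = 963$ ($G = -163 + 1126 = 963$)
$\left(-1421 + G\right) \left(2277 + 3937\right) = \left(-1421 + 963\right) \left(2277 + 3937\right) = \left(-458\right) 6214 = -2846012$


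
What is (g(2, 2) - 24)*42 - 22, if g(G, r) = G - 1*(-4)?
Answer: -778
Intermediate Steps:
g(G, r) = 4 + G (g(G, r) = G + 4 = 4 + G)
(g(2, 2) - 24)*42 - 22 = ((4 + 2) - 24)*42 - 22 = (6 - 24)*42 - 22 = -18*42 - 22 = -756 - 22 = -778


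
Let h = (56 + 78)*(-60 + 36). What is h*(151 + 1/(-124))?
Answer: -15053292/31 ≈ -4.8559e+5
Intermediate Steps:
h = -3216 (h = 134*(-24) = -3216)
h*(151 + 1/(-124)) = -3216*(151 + 1/(-124)) = -3216*(151 - 1/124) = -3216*18723/124 = -15053292/31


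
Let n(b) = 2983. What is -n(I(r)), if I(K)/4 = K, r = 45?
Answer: -2983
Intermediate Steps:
I(K) = 4*K
-n(I(r)) = -1*2983 = -2983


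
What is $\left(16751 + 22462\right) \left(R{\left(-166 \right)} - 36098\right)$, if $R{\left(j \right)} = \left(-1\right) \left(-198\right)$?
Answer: $-1407746700$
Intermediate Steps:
$R{\left(j \right)} = 198$
$\left(16751 + 22462\right) \left(R{\left(-166 \right)} - 36098\right) = \left(16751 + 22462\right) \left(198 - 36098\right) = 39213 \left(-35900\right) = -1407746700$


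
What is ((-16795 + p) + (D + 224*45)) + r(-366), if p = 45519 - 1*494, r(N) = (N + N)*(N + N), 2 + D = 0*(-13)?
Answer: 574132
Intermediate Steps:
D = -2 (D = -2 + 0*(-13) = -2 + 0 = -2)
r(N) = 4*N² (r(N) = (2*N)*(2*N) = 4*N²)
p = 45025 (p = 45519 - 494 = 45025)
((-16795 + p) + (D + 224*45)) + r(-366) = ((-16795 + 45025) + (-2 + 224*45)) + 4*(-366)² = (28230 + (-2 + 10080)) + 4*133956 = (28230 + 10078) + 535824 = 38308 + 535824 = 574132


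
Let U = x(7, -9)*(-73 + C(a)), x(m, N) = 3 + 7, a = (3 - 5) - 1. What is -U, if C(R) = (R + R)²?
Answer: 370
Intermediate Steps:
a = -3 (a = -2 - 1 = -3)
C(R) = 4*R² (C(R) = (2*R)² = 4*R²)
x(m, N) = 10
U = -370 (U = 10*(-73 + 4*(-3)²) = 10*(-73 + 4*9) = 10*(-73 + 36) = 10*(-37) = -370)
-U = -1*(-370) = 370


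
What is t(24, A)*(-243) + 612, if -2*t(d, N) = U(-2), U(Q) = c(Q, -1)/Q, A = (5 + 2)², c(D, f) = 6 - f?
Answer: 747/4 ≈ 186.75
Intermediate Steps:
A = 49 (A = 7² = 49)
U(Q) = 7/Q (U(Q) = (6 - 1*(-1))/Q = (6 + 1)/Q = 7/Q)
t(d, N) = 7/4 (t(d, N) = -7/(2*(-2)) = -7*(-1)/(2*2) = -½*(-7/2) = 7/4)
t(24, A)*(-243) + 612 = (7/4)*(-243) + 612 = -1701/4 + 612 = 747/4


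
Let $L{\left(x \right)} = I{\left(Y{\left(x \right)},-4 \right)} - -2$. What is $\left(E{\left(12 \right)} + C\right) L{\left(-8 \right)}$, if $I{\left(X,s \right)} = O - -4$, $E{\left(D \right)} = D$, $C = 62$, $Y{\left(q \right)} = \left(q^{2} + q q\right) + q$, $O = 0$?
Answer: $444$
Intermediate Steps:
$Y{\left(q \right)} = q + 2 q^{2}$ ($Y{\left(q \right)} = \left(q^{2} + q^{2}\right) + q = 2 q^{2} + q = q + 2 q^{2}$)
$I{\left(X,s \right)} = 4$ ($I{\left(X,s \right)} = 0 - -4 = 0 + 4 = 4$)
$L{\left(x \right)} = 6$ ($L{\left(x \right)} = 4 - -2 = 4 + 2 = 6$)
$\left(E{\left(12 \right)} + C\right) L{\left(-8 \right)} = \left(12 + 62\right) 6 = 74 \cdot 6 = 444$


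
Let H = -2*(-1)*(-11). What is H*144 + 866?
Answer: -2302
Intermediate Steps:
H = -22 (H = 2*(-11) = -22)
H*144 + 866 = -22*144 + 866 = -3168 + 866 = -2302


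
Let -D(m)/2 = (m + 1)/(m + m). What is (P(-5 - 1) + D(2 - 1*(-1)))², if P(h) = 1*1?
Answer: ⅑ ≈ 0.11111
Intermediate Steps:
D(m) = -(1 + m)/m (D(m) = -2*(m + 1)/(m + m) = -2*(1 + m)/(2*m) = -2*(1 + m)*1/(2*m) = -(1 + m)/m)
P(h) = 1
(P(-5 - 1) + D(2 - 1*(-1)))² = (1 + (-1 - (2 - 1*(-1)))/(2 - 1*(-1)))² = (1 + (-1 - (2 + 1))/(2 + 1))² = (1 + (-1 - 1*3)/3)² = (1 + (-1 - 3)/3)² = (1 + (⅓)*(-4))² = (1 - 4/3)² = (-⅓)² = ⅑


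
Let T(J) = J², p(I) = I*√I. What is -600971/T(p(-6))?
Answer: 600971/216 ≈ 2782.3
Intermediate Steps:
p(I) = I^(3/2)
-600971/T(p(-6)) = -600971/(((-6)^(3/2))²) = -600971/((-6*I*√6)²) = -600971/(-216) = -600971*(-1/216) = 600971/216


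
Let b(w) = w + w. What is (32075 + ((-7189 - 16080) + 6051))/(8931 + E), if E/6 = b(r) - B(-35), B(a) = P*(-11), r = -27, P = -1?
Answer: 14857/8541 ≈ 1.7395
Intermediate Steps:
b(w) = 2*w
B(a) = 11 (B(a) = -1*(-11) = 11)
E = -390 (E = 6*(2*(-27) - 1*11) = 6*(-54 - 11) = 6*(-65) = -390)
(32075 + ((-7189 - 16080) + 6051))/(8931 + E) = (32075 + ((-7189 - 16080) + 6051))/(8931 - 390) = (32075 + (-23269 + 6051))/8541 = (32075 - 17218)*(1/8541) = 14857*(1/8541) = 14857/8541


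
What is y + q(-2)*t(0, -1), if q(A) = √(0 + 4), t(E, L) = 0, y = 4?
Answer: 4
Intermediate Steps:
q(A) = 2 (q(A) = √4 = 2)
y + q(-2)*t(0, -1) = 4 + 2*0 = 4 + 0 = 4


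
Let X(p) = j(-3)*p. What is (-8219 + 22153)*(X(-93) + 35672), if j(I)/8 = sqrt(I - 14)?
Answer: 497053648 - 10366896*I*sqrt(17) ≈ 4.9705e+8 - 4.2744e+7*I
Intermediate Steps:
j(I) = 8*sqrt(-14 + I) (j(I) = 8*sqrt(I - 14) = 8*sqrt(-14 + I))
X(p) = 8*I*p*sqrt(17) (X(p) = (8*sqrt(-14 - 3))*p = (8*sqrt(-17))*p = (8*(I*sqrt(17)))*p = (8*I*sqrt(17))*p = 8*I*p*sqrt(17))
(-8219 + 22153)*(X(-93) + 35672) = (-8219 + 22153)*(8*I*(-93)*sqrt(17) + 35672) = 13934*(-744*I*sqrt(17) + 35672) = 13934*(35672 - 744*I*sqrt(17)) = 497053648 - 10366896*I*sqrt(17)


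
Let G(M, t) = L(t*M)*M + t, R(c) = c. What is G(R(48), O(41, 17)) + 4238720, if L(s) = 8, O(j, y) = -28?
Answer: 4239076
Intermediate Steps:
G(M, t) = t + 8*M (G(M, t) = 8*M + t = t + 8*M)
G(R(48), O(41, 17)) + 4238720 = (-28 + 8*48) + 4238720 = (-28 + 384) + 4238720 = 356 + 4238720 = 4239076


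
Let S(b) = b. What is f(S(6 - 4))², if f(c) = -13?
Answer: 169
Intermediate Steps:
f(S(6 - 4))² = (-13)² = 169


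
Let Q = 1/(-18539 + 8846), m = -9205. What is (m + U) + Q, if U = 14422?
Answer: 50568380/9693 ≈ 5217.0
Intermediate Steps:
Q = -1/9693 (Q = 1/(-9693) = -1/9693 ≈ -0.00010317)
(m + U) + Q = (-9205 + 14422) - 1/9693 = 5217 - 1/9693 = 50568380/9693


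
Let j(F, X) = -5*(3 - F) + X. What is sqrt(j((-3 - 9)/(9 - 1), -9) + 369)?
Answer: 15*sqrt(6)/2 ≈ 18.371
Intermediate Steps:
j(F, X) = -15 + X + 5*F (j(F, X) = (-15 + 5*F) + X = -15 + X + 5*F)
sqrt(j((-3 - 9)/(9 - 1), -9) + 369) = sqrt((-15 - 9 + 5*((-3 - 9)/(9 - 1))) + 369) = sqrt((-15 - 9 + 5*(-12/8)) + 369) = sqrt((-15 - 9 + 5*(-12*1/8)) + 369) = sqrt((-15 - 9 + 5*(-3/2)) + 369) = sqrt((-15 - 9 - 15/2) + 369) = sqrt(-63/2 + 369) = sqrt(675/2) = 15*sqrt(6)/2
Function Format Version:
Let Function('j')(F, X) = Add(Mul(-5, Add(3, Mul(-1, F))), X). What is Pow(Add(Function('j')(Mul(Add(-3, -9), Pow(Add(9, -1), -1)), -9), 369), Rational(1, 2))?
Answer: Mul(Rational(15, 2), Pow(6, Rational(1, 2))) ≈ 18.371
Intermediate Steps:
Function('j')(F, X) = Add(-15, X, Mul(5, F)) (Function('j')(F, X) = Add(Add(-15, Mul(5, F)), X) = Add(-15, X, Mul(5, F)))
Pow(Add(Function('j')(Mul(Add(-3, -9), Pow(Add(9, -1), -1)), -9), 369), Rational(1, 2)) = Pow(Add(Add(-15, -9, Mul(5, Mul(Add(-3, -9), Pow(Add(9, -1), -1)))), 369), Rational(1, 2)) = Pow(Add(Add(-15, -9, Mul(5, Mul(-12, Pow(8, -1)))), 369), Rational(1, 2)) = Pow(Add(Add(-15, -9, Mul(5, Mul(-12, Rational(1, 8)))), 369), Rational(1, 2)) = Pow(Add(Add(-15, -9, Mul(5, Rational(-3, 2))), 369), Rational(1, 2)) = Pow(Add(Add(-15, -9, Rational(-15, 2)), 369), Rational(1, 2)) = Pow(Add(Rational(-63, 2), 369), Rational(1, 2)) = Pow(Rational(675, 2), Rational(1, 2)) = Mul(Rational(15, 2), Pow(6, Rational(1, 2)))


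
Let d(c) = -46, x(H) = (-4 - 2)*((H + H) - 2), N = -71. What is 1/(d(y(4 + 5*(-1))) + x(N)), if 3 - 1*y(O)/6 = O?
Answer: 1/818 ≈ 0.0012225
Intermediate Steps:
y(O) = 18 - 6*O
x(H) = 12 - 12*H (x(H) = -6*(2*H - 2) = -6*(-2 + 2*H) = 12 - 12*H)
1/(d(y(4 + 5*(-1))) + x(N)) = 1/(-46 + (12 - 12*(-71))) = 1/(-46 + (12 + 852)) = 1/(-46 + 864) = 1/818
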